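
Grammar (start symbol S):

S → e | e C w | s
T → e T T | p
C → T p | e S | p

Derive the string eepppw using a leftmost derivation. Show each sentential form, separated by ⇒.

S ⇒ eCw ⇒ eTpw ⇒ eeTTpw ⇒ eepTpw ⇒ eepppw

S ⇒ eCw   [S → e C w]
eCw ⇒ eTpw   [C → T p]
eTpw ⇒ eeTTpw   [T → e T T]
eeTTpw ⇒ eepTpw   [T → p]
eepTpw ⇒ eepppw   [T → p]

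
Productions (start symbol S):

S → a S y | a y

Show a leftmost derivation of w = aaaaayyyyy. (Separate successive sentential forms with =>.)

S => aSy   [S → a S y]
aSy => aaSyy   [S → a S y]
aaSyy => aaaSyyy   [S → a S y]
aaaSyyy => aaaaSyyyy   [S → a S y]
aaaaSyyyy => aaaaayyyyy   [S → a y]

S => aSy => aaSyy => aaaSyyy => aaaaSyyyy => aaaaayyyyy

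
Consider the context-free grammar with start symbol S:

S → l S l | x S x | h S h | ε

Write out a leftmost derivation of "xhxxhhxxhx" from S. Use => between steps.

S => xSx => xhShx => xhxSxhx => xhxxSxxhx => xhxxhShxxhx => xhxxhhxxhx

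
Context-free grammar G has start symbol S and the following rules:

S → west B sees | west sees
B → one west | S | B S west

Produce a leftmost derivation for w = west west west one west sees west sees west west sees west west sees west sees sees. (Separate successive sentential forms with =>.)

S => west B sees => west S sees => west west B sees sees => west west B S west sees sees => west west B S west S west sees sees => west west B S west S west S west sees sees => west west S S west S west S west sees sees => west west west B sees S west S west S west sees sees => west west west one west sees S west S west S west sees sees => west west west one west sees west sees west S west S west sees sees => west west west one west sees west sees west west sees west S west sees sees => west west west one west sees west sees west west sees west west sees west sees sees

S => west B sees   [S → west B sees]
west B sees => west S sees   [B → S]
west S sees => west west B sees sees   [S → west B sees]
west west B sees sees => west west B S west sees sees   [B → B S west]
west west B S west sees sees => west west B S west S west sees sees   [B → B S west]
west west B S west S west sees sees => west west B S west S west S west sees sees   [B → B S west]
west west B S west S west S west sees sees => west west S S west S west S west sees sees   [B → S]
west west S S west S west S west sees sees => west west west B sees S west S west S west sees sees   [S → west B sees]
west west west B sees S west S west S west sees sees => west west west one west sees S west S west S west sees sees   [B → one west]
west west west one west sees S west S west S west sees sees => west west west one west sees west sees west S west S west sees sees   [S → west sees]
west west west one west sees west sees west S west S west sees sees => west west west one west sees west sees west west sees west S west sees sees   [S → west sees]
west west west one west sees west sees west west sees west S west sees sees => west west west one west sees west sees west west sees west west sees west sees sees   [S → west sees]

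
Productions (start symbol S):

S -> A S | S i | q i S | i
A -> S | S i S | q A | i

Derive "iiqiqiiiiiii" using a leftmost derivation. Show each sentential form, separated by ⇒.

S⇒AS⇒SiSS⇒iiSS⇒iiASS⇒iiSiSSS⇒iiqiSiSSS⇒iiqiqiSiSSS⇒iiqiqiiiSSS⇒iiqiqiiiiSS⇒iiqiqiiiiSiS⇒iiqiqiiiiiiS⇒iiqiqiiiiiii

S ⇒ AS   [S -> A S]
AS ⇒ SiSS   [A -> S i S]
SiSS ⇒ iiSS   [S -> i]
iiSS ⇒ iiASS   [S -> A S]
iiASS ⇒ iiSiSSS   [A -> S i S]
iiSiSSS ⇒ iiqiSiSSS   [S -> q i S]
iiqiSiSSS ⇒ iiqiqiSiSSS   [S -> q i S]
iiqiqiSiSSS ⇒ iiqiqiiiSSS   [S -> i]
iiqiqiiiSSS ⇒ iiqiqiiiiSS   [S -> i]
iiqiqiiiiSS ⇒ iiqiqiiiiSiS   [S -> S i]
iiqiqiiiiSiS ⇒ iiqiqiiiiiiS   [S -> i]
iiqiqiiiiiiS ⇒ iiqiqiiiiiii   [S -> i]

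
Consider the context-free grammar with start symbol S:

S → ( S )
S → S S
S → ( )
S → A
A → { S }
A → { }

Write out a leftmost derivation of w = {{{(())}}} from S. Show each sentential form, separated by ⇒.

S ⇒ A   [S → A]
A ⇒ {S}   [A → { S }]
{S} ⇒ {A}   [S → A]
{A} ⇒ {{S}}   [A → { S }]
{{S}} ⇒ {{A}}   [S → A]
{{A}} ⇒ {{{S}}}   [A → { S }]
{{{S}}} ⇒ {{{(S)}}}   [S → ( S )]
{{{(S)}}} ⇒ {{{(())}}}   [S → ( )]

S⇒A⇒{S}⇒{A}⇒{{S}}⇒{{A}}⇒{{{S}}}⇒{{{(S)}}}⇒{{{(())}}}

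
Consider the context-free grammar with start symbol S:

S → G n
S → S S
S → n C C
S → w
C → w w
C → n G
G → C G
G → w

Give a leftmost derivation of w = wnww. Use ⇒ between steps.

S⇒SS⇒SSS⇒GnSS⇒wnSS⇒wnwS⇒wnww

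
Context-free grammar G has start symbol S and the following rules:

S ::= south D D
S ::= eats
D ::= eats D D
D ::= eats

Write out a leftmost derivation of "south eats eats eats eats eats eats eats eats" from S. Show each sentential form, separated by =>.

S => south D D => south eats D D D => south eats eats D D => south eats eats eats D => south eats eats eats eats D D => south eats eats eats eats eats D => south eats eats eats eats eats eats D D => south eats eats eats eats eats eats eats D => south eats eats eats eats eats eats eats eats

S => south D D   [S ::= south D D]
south D D => south eats D D D   [D ::= eats D D]
south eats D D D => south eats eats D D   [D ::= eats]
south eats eats D D => south eats eats eats D   [D ::= eats]
south eats eats eats D => south eats eats eats eats D D   [D ::= eats D D]
south eats eats eats eats D D => south eats eats eats eats eats D   [D ::= eats]
south eats eats eats eats eats D => south eats eats eats eats eats eats D D   [D ::= eats D D]
south eats eats eats eats eats eats D D => south eats eats eats eats eats eats eats D   [D ::= eats]
south eats eats eats eats eats eats eats D => south eats eats eats eats eats eats eats eats   [D ::= eats]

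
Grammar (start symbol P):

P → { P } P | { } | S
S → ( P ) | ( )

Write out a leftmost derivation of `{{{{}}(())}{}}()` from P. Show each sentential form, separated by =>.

P => {P}P   [P → { P } P]
{P}P => {{P}P}P   [P → { P } P]
{{P}P}P => {{{P}P}P}P   [P → { P } P]
{{{P}P}P}P => {{{{}}P}P}P   [P → { }]
{{{{}}P}P}P => {{{{}}S}P}P   [P → S]
{{{{}}S}P}P => {{{{}}(P)}P}P   [S → ( P )]
{{{{}}(P)}P}P => {{{{}}(S)}P}P   [P → S]
{{{{}}(S)}P}P => {{{{}}(())}P}P   [S → ( )]
{{{{}}(())}P}P => {{{{}}(())}{}}P   [P → { }]
{{{{}}(())}{}}P => {{{{}}(())}{}}S   [P → S]
{{{{}}(())}{}}S => {{{{}}(())}{}}()   [S → ( )]

P => {P}P => {{P}P}P => {{{P}P}P}P => {{{{}}P}P}P => {{{{}}S}P}P => {{{{}}(P)}P}P => {{{{}}(S)}P}P => {{{{}}(())}P}P => {{{{}}(())}{}}P => {{{{}}(())}{}}S => {{{{}}(())}{}}()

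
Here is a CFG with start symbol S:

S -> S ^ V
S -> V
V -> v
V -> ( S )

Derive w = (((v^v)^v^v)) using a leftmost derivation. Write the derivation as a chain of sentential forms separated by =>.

S=>V=>(S)=>(V)=>((S))=>((S^V))=>((S^V^V))=>((V^V^V))=>(((S)^V^V))=>(((S^V)^V^V))=>(((V^V)^V^V))=>(((v^V)^V^V))=>(((v^v)^V^V))=>(((v^v)^v^V))=>(((v^v)^v^v))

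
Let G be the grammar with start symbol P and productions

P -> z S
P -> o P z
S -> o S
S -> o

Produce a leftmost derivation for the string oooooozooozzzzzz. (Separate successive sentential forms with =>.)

P => oPz => ooPzz => oooPzzz => ooooPzzzz => oooooPzzzzz => ooooooPzzzzzz => oooooozSzzzzzz => oooooozoSzzzzzz => oooooozooSzzzzzz => oooooozooozzzzzz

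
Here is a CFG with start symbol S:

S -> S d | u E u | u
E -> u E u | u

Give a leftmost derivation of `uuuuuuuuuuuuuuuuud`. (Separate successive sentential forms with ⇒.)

S ⇒ Sd   [S -> S d]
Sd ⇒ uEud   [S -> u E u]
uEud ⇒ uuEuud   [E -> u E u]
uuEuud ⇒ uuuEuuud   [E -> u E u]
uuuEuuud ⇒ uuuuEuuuud   [E -> u E u]
uuuuEuuuud ⇒ uuuuuEuuuuud   [E -> u E u]
uuuuuEuuuuud ⇒ uuuuuuEuuuuuud   [E -> u E u]
uuuuuuEuuuuuud ⇒ uuuuuuuEuuuuuuud   [E -> u E u]
uuuuuuuEuuuuuuud ⇒ uuuuuuuuEuuuuuuuud   [E -> u E u]
uuuuuuuuEuuuuuuuud ⇒ uuuuuuuuuuuuuuuuud   [E -> u]

S ⇒ Sd ⇒ uEud ⇒ uuEuud ⇒ uuuEuuud ⇒ uuuuEuuuud ⇒ uuuuuEuuuuud ⇒ uuuuuuEuuuuuud ⇒ uuuuuuuEuuuuuuud ⇒ uuuuuuuuEuuuuuuuud ⇒ uuuuuuuuuuuuuuuuud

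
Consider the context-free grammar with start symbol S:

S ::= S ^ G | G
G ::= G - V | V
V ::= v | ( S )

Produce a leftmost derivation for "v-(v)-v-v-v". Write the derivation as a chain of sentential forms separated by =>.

S => G => G-V => G-V-V => G-V-V-V => G-V-V-V-V => V-V-V-V-V => v-V-V-V-V => v-(S)-V-V-V => v-(G)-V-V-V => v-(V)-V-V-V => v-(v)-V-V-V => v-(v)-v-V-V => v-(v)-v-v-V => v-(v)-v-v-v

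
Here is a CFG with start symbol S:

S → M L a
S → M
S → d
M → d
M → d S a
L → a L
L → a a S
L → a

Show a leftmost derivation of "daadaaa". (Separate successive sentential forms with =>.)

S => MLa => dLa => daaSa => daaMLaa => daadLaa => daadaaa

S => MLa   [S → M L a]
MLa => dLa   [M → d]
dLa => daaSa   [L → a a S]
daaSa => daaMLaa   [S → M L a]
daaMLaa => daadLaa   [M → d]
daadLaa => daadaaa   [L → a]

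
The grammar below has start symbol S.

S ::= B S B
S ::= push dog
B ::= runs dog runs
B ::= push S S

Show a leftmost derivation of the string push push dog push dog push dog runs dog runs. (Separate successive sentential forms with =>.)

S => B S B => push S S S B => push push dog S S B => push push dog push dog S B => push push dog push dog push dog B => push push dog push dog push dog runs dog runs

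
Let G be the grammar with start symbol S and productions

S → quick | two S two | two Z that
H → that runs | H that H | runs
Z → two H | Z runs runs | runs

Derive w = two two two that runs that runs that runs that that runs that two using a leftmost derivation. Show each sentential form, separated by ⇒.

S ⇒ two S two   [S → two S two]
two S two ⇒ two two Z that two   [S → two Z that]
two two Z that two ⇒ two two two H that two   [Z → two H]
two two two H that two ⇒ two two two H that H that two   [H → H that H]
two two two H that H that two ⇒ two two two H that H that H that two   [H → H that H]
two two two H that H that H that two ⇒ two two two H that H that H that H that two   [H → H that H]
two two two H that H that H that H that two ⇒ two two two that runs that H that H that H that two   [H → that runs]
two two two that runs that H that H that H that two ⇒ two two two that runs that runs that H that H that two   [H → runs]
two two two that runs that runs that H that H that two ⇒ two two two that runs that runs that runs that H that two   [H → runs]
two two two that runs that runs that runs that H that two ⇒ two two two that runs that runs that runs that that runs that two   [H → that runs]

S ⇒ two S two ⇒ two two Z that two ⇒ two two two H that two ⇒ two two two H that H that two ⇒ two two two H that H that H that two ⇒ two two two H that H that H that H that two ⇒ two two two that runs that H that H that H that two ⇒ two two two that runs that runs that H that H that two ⇒ two two two that runs that runs that runs that H that two ⇒ two two two that runs that runs that runs that that runs that two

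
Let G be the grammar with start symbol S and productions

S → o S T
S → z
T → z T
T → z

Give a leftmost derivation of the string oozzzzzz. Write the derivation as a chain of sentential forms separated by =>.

S => oST => ooSTT => oozTT => oozzTT => oozzzT => oozzzzT => oozzzzzT => oozzzzzz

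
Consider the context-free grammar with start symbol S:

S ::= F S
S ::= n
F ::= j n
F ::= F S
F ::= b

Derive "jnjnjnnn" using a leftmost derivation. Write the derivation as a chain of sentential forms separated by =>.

S => FS   [S ::= F S]
FS => jnS   [F ::= j n]
jnS => jnFS   [S ::= F S]
jnFS => jnjnS   [F ::= j n]
jnjnS => jnjnFS   [S ::= F S]
jnjnFS => jnjnFSS   [F ::= F S]
jnjnFSS => jnjnjnSS   [F ::= j n]
jnjnjnSS => jnjnjnnS   [S ::= n]
jnjnjnnS => jnjnjnnn   [S ::= n]

S => FS => jnS => jnFS => jnjnS => jnjnFS => jnjnFSS => jnjnjnSS => jnjnjnnS => jnjnjnnn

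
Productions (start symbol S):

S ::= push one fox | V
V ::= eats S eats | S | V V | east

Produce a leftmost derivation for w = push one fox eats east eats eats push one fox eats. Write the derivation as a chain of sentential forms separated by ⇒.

S ⇒ V   [S ::= V]
V ⇒ V V   [V ::= V V]
V V ⇒ V V V   [V ::= V V]
V V V ⇒ S V V   [V ::= S]
S V V ⇒ push one fox V V   [S ::= push one fox]
push one fox V V ⇒ push one fox eats S eats V   [V ::= eats S eats]
push one fox eats S eats V ⇒ push one fox eats V eats V   [S ::= V]
push one fox eats V eats V ⇒ push one fox eats east eats V   [V ::= east]
push one fox eats east eats V ⇒ push one fox eats east eats eats S eats   [V ::= eats S eats]
push one fox eats east eats eats S eats ⇒ push one fox eats east eats eats push one fox eats   [S ::= push one fox]

S ⇒ V ⇒ V V ⇒ V V V ⇒ S V V ⇒ push one fox V V ⇒ push one fox eats S eats V ⇒ push one fox eats V eats V ⇒ push one fox eats east eats V ⇒ push one fox eats east eats eats S eats ⇒ push one fox eats east eats eats push one fox eats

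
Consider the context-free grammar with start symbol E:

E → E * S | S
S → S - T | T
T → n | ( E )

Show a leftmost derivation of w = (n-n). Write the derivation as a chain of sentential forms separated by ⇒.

E ⇒ S   [E → S]
S ⇒ T   [S → T]
T ⇒ (E)   [T → ( E )]
(E) ⇒ (S)   [E → S]
(S) ⇒ (S-T)   [S → S - T]
(S-T) ⇒ (T-T)   [S → T]
(T-T) ⇒ (n-T)   [T → n]
(n-T) ⇒ (n-n)   [T → n]

E⇒S⇒T⇒(E)⇒(S)⇒(S-T)⇒(T-T)⇒(n-T)⇒(n-n)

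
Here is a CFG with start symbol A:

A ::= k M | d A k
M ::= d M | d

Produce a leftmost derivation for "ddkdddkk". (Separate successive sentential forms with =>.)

A => dAk   [A ::= d A k]
dAk => ddAkk   [A ::= d A k]
ddAkk => ddkMkk   [A ::= k M]
ddkMkk => ddkdMkk   [M ::= d M]
ddkdMkk => ddkddMkk   [M ::= d M]
ddkddMkk => ddkdddkk   [M ::= d]

A=>dAk=>ddAkk=>ddkMkk=>ddkdMkk=>ddkddMkk=>ddkdddkk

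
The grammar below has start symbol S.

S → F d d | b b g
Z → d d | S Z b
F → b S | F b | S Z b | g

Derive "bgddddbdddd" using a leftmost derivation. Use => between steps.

S => Fdd   [S → F d d]
Fdd => bSdd   [F → b S]
bSdd => bFdddd   [S → F d d]
bFdddd => bSZbdddd   [F → S Z b]
bSZbdddd => bFddZbdddd   [S → F d d]
bFddZbdddd => bgddZbdddd   [F → g]
bgddZbdddd => bgddddbdddd   [Z → d d]

S=>Fdd=>bSdd=>bFdddd=>bSZbdddd=>bFddZbdddd=>bgddZbdddd=>bgddddbdddd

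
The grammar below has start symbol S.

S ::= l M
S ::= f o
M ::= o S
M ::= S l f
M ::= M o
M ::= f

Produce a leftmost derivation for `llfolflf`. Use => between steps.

S => lM   [S ::= l M]
lM => lSlf   [M ::= S l f]
lSlf => llMlf   [S ::= l M]
llMlf => llSlflf   [M ::= S l f]
llSlflf => llfolflf   [S ::= f o]

S => lM => lSlf => llMlf => llSlflf => llfolflf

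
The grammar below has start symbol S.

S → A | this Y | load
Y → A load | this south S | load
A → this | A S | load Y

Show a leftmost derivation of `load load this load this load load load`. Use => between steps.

S => A   [S → A]
A => A S   [A → A S]
A S => A S S   [A → A S]
A S S => load Y S S   [A → load Y]
load Y S S => load load S S   [Y → load]
load load S S => load load this Y S   [S → this Y]
load load this Y S => load load this load S   [Y → load]
load load this load S => load load this load this Y   [S → this Y]
load load this load this Y => load load this load this A load   [Y → A load]
load load this load this A load => load load this load this load Y load   [A → load Y]
load load this load this load Y load => load load this load this load load load   [Y → load]

S => A => A S => A S S => load Y S S => load load S S => load load this Y S => load load this load S => load load this load this Y => load load this load this A load => load load this load this load Y load => load load this load this load load load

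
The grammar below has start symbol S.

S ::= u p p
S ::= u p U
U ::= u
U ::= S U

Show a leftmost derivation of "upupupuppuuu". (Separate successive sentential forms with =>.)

S => upU   [S ::= u p U]
upU => upSU   [U ::= S U]
upSU => upupUU   [S ::= u p U]
upupUU => upupSUU   [U ::= S U]
upupSUU => upupupUUU   [S ::= u p U]
upupupUUU => upupupSUUU   [U ::= S U]
upupupSUUU => upupupuppUUU   [S ::= u p p]
upupupuppUUU => upupupuppuUU   [U ::= u]
upupupuppuUU => upupupuppuuU   [U ::= u]
upupupuppuuU => upupupuppuuu   [U ::= u]

S => upU => upSU => upupUU => upupSUU => upupupUUU => upupupSUUU => upupupuppUUU => upupupuppuUU => upupupuppuuU => upupupuppuuu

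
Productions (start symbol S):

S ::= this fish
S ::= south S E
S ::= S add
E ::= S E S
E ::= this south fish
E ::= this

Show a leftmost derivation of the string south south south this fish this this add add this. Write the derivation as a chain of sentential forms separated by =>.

S => south S E => south S add E => south S add add E => south south S E add add E => south south south S E E add add E => south south south this fish E E add add E => south south south this fish this E add add E => south south south this fish this this add add E => south south south this fish this this add add this

S => south S E   [S ::= south S E]
south S E => south S add E   [S ::= S add]
south S add E => south S add add E   [S ::= S add]
south S add add E => south south S E add add E   [S ::= south S E]
south south S E add add E => south south south S E E add add E   [S ::= south S E]
south south south S E E add add E => south south south this fish E E add add E   [S ::= this fish]
south south south this fish E E add add E => south south south this fish this E add add E   [E ::= this]
south south south this fish this E add add E => south south south this fish this this add add E   [E ::= this]
south south south this fish this this add add E => south south south this fish this this add add this   [E ::= this]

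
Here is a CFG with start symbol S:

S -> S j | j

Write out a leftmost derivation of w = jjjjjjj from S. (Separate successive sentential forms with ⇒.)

S ⇒ Sj ⇒ Sjj ⇒ Sjjj ⇒ Sjjjj ⇒ Sjjjjj ⇒ Sjjjjjj ⇒ jjjjjjj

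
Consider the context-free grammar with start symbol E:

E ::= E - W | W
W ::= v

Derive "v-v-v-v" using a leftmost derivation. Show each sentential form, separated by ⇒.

E ⇒ E-W   [E ::= E - W]
E-W ⇒ E-W-W   [E ::= E - W]
E-W-W ⇒ E-W-W-W   [E ::= E - W]
E-W-W-W ⇒ W-W-W-W   [E ::= W]
W-W-W-W ⇒ v-W-W-W   [W ::= v]
v-W-W-W ⇒ v-v-W-W   [W ::= v]
v-v-W-W ⇒ v-v-v-W   [W ::= v]
v-v-v-W ⇒ v-v-v-v   [W ::= v]

E ⇒ E-W ⇒ E-W-W ⇒ E-W-W-W ⇒ W-W-W-W ⇒ v-W-W-W ⇒ v-v-W-W ⇒ v-v-v-W ⇒ v-v-v-v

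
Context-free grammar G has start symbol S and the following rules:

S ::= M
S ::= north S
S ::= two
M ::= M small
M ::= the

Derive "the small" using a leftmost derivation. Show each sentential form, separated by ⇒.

S ⇒ M   [S ::= M]
M ⇒ M small   [M ::= M small]
M small ⇒ the small   [M ::= the]

S ⇒ M ⇒ M small ⇒ the small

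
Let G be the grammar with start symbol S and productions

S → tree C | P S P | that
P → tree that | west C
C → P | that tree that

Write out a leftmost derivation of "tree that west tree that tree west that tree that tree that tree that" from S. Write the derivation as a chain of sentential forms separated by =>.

S => P S P => tree that S P => tree that P S P P => tree that west C S P P => tree that west P S P P => tree that west tree that S P P => tree that west tree that tree C P P => tree that west tree that tree P P P => tree that west tree that tree west C P P => tree that west tree that tree west that tree that P P => tree that west tree that tree west that tree that tree that P => tree that west tree that tree west that tree that tree that tree that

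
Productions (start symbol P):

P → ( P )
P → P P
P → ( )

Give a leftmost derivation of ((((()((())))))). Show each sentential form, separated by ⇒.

P ⇒ (P)   [P → ( P )]
(P) ⇒ ((P))   [P → ( P )]
((P)) ⇒ (((P)))   [P → ( P )]
(((P))) ⇒ ((((P))))   [P → ( P )]
((((P)))) ⇒ ((((PP))))   [P → P P]
((((PP)))) ⇒ ((((()P))))   [P → ( )]
((((()P)))) ⇒ ((((()(P)))))   [P → ( P )]
((((()(P))))) ⇒ ((((()((P))))))   [P → ( P )]
((((()((P)))))) ⇒ ((((()((()))))))   [P → ( )]

P ⇒ (P) ⇒ ((P)) ⇒ (((P))) ⇒ ((((P)))) ⇒ ((((PP)))) ⇒ ((((()P)))) ⇒ ((((()(P))))) ⇒ ((((()((P)))))) ⇒ ((((()((()))))))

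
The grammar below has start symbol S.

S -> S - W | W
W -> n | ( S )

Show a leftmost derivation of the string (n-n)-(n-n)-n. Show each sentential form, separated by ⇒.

S ⇒ S-W ⇒ S-W-W ⇒ W-W-W ⇒ (S)-W-W ⇒ (S-W)-W-W ⇒ (W-W)-W-W ⇒ (n-W)-W-W ⇒ (n-n)-W-W ⇒ (n-n)-(S)-W ⇒ (n-n)-(S-W)-W ⇒ (n-n)-(W-W)-W ⇒ (n-n)-(n-W)-W ⇒ (n-n)-(n-n)-W ⇒ (n-n)-(n-n)-n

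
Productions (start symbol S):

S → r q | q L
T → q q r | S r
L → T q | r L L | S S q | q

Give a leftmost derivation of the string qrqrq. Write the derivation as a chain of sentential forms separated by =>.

S => qL   [S → q L]
qL => qTq   [L → T q]
qTq => qSrq   [T → S r]
qSrq => qrqrq   [S → r q]

S => qL => qTq => qSrq => qrqrq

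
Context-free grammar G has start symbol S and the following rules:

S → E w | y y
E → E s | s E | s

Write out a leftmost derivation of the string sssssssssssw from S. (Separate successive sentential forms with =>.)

S => Ew => Esw => sEsw => ssEsw => sssEsw => ssssEsw => ssssEssw => sssssEssw => sssssEsssw => sssssEssssw => sssssEsssssw => sssssssssssw

S => Ew   [S → E w]
Ew => Esw   [E → E s]
Esw => sEsw   [E → s E]
sEsw => ssEsw   [E → s E]
ssEsw => sssEsw   [E → s E]
sssEsw => ssssEsw   [E → s E]
ssssEsw => ssssEssw   [E → E s]
ssssEssw => sssssEssw   [E → s E]
sssssEssw => sssssEsssw   [E → E s]
sssssEsssw => sssssEssssw   [E → E s]
sssssEssssw => sssssEsssssw   [E → E s]
sssssEsssssw => sssssssssssw   [E → s]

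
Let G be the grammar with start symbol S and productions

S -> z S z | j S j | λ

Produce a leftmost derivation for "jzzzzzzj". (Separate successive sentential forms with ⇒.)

S ⇒ jSj ⇒ jzSzj ⇒ jzzSzzj ⇒ jzzzSzzzj ⇒ jzzzzzzj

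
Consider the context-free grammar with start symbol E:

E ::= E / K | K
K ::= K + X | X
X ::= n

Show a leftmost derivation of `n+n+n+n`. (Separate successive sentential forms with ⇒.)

E ⇒ K   [E ::= K]
K ⇒ K+X   [K ::= K + X]
K+X ⇒ K+X+X   [K ::= K + X]
K+X+X ⇒ K+X+X+X   [K ::= K + X]
K+X+X+X ⇒ X+X+X+X   [K ::= X]
X+X+X+X ⇒ n+X+X+X   [X ::= n]
n+X+X+X ⇒ n+n+X+X   [X ::= n]
n+n+X+X ⇒ n+n+n+X   [X ::= n]
n+n+n+X ⇒ n+n+n+n   [X ::= n]

E ⇒ K ⇒ K+X ⇒ K+X+X ⇒ K+X+X+X ⇒ X+X+X+X ⇒ n+X+X+X ⇒ n+n+X+X ⇒ n+n+n+X ⇒ n+n+n+n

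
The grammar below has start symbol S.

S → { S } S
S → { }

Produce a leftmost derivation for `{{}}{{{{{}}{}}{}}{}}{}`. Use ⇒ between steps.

S ⇒ {S}S ⇒ {{}}S ⇒ {{}}{S}S ⇒ {{}}{{S}S}S ⇒ {{}}{{{S}S}S}S ⇒ {{}}{{{{S}S}S}S}S ⇒ {{}}{{{{{}}S}S}S}S ⇒ {{}}{{{{{}}{}}S}S}S ⇒ {{}}{{{{{}}{}}{}}S}S ⇒ {{}}{{{{{}}{}}{}}{}}S ⇒ {{}}{{{{{}}{}}{}}{}}{}

S ⇒ {S}S   [S → { S } S]
{S}S ⇒ {{}}S   [S → { }]
{{}}S ⇒ {{}}{S}S   [S → { S } S]
{{}}{S}S ⇒ {{}}{{S}S}S   [S → { S } S]
{{}}{{S}S}S ⇒ {{}}{{{S}S}S}S   [S → { S } S]
{{}}{{{S}S}S}S ⇒ {{}}{{{{S}S}S}S}S   [S → { S } S]
{{}}{{{{S}S}S}S}S ⇒ {{}}{{{{{}}S}S}S}S   [S → { }]
{{}}{{{{{}}S}S}S}S ⇒ {{}}{{{{{}}{}}S}S}S   [S → { }]
{{}}{{{{{}}{}}S}S}S ⇒ {{}}{{{{{}}{}}{}}S}S   [S → { }]
{{}}{{{{{}}{}}{}}S}S ⇒ {{}}{{{{{}}{}}{}}{}}S   [S → { }]
{{}}{{{{{}}{}}{}}{}}S ⇒ {{}}{{{{{}}{}}{}}{}}{}   [S → { }]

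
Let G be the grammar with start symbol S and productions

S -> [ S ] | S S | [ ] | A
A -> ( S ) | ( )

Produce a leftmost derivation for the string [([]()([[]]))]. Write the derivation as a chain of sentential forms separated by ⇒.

S ⇒ [S] ⇒ [A] ⇒ [(S)] ⇒ [(SS)] ⇒ [([]S)] ⇒ [([]SS)] ⇒ [([]AS)] ⇒ [([]()S)] ⇒ [([]()A)] ⇒ [([]()(S))] ⇒ [([]()([S]))] ⇒ [([]()([[]]))]

S ⇒ [S]   [S -> [ S ]]
[S] ⇒ [A]   [S -> A]
[A] ⇒ [(S)]   [A -> ( S )]
[(S)] ⇒ [(SS)]   [S -> S S]
[(SS)] ⇒ [([]S)]   [S -> [ ]]
[([]S)] ⇒ [([]SS)]   [S -> S S]
[([]SS)] ⇒ [([]AS)]   [S -> A]
[([]AS)] ⇒ [([]()S)]   [A -> ( )]
[([]()S)] ⇒ [([]()A)]   [S -> A]
[([]()A)] ⇒ [([]()(S))]   [A -> ( S )]
[([]()(S))] ⇒ [([]()([S]))]   [S -> [ S ]]
[([]()([S]))] ⇒ [([]()([[]]))]   [S -> [ ]]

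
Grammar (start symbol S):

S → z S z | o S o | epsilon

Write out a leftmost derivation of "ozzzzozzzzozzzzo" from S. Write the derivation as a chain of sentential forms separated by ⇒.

S ⇒ oSo   [S → o S o]
oSo ⇒ ozSzo   [S → z S z]
ozSzo ⇒ ozzSzzo   [S → z S z]
ozzSzzo ⇒ ozzzSzzzo   [S → z S z]
ozzzSzzzo ⇒ ozzzzSzzzzo   [S → z S z]
ozzzzSzzzzo ⇒ ozzzzoSozzzzo   [S → o S o]
ozzzzoSozzzzo ⇒ ozzzzozSzozzzzo   [S → z S z]
ozzzzozSzozzzzo ⇒ ozzzzozzSzzozzzzo   [S → z S z]
ozzzzozzSzzozzzzo ⇒ ozzzzozzzzozzzzo   [S → epsilon]

S⇒oSo⇒ozSzo⇒ozzSzzo⇒ozzzSzzzo⇒ozzzzSzzzzo⇒ozzzzoSozzzzo⇒ozzzzozSzozzzzo⇒ozzzzozzSzzozzzzo⇒ozzzzozzzzozzzzo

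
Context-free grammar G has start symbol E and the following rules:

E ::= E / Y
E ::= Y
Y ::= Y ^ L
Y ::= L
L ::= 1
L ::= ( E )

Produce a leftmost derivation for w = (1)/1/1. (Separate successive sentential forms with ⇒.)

E ⇒ E/Y ⇒ E/Y/Y ⇒ Y/Y/Y ⇒ L/Y/Y ⇒ (E)/Y/Y ⇒ (Y)/Y/Y ⇒ (L)/Y/Y ⇒ (1)/Y/Y ⇒ (1)/L/Y ⇒ (1)/1/Y ⇒ (1)/1/L ⇒ (1)/1/1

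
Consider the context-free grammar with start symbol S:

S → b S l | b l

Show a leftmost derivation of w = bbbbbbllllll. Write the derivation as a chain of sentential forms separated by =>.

S=>bSl=>bbSll=>bbbSlll=>bbbbSllll=>bbbbbSlllll=>bbbbbbllllll

S => bSl   [S → b S l]
bSl => bbSll   [S → b S l]
bbSll => bbbSlll   [S → b S l]
bbbSlll => bbbbSllll   [S → b S l]
bbbbSllll => bbbbbSlllll   [S → b S l]
bbbbbSlllll => bbbbbbllllll   [S → b l]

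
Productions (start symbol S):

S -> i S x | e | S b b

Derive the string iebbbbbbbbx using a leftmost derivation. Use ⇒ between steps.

S ⇒ iSx ⇒ iSbbx ⇒ iSbbbbx ⇒ iSbbbbbbx ⇒ iSbbbbbbbbx ⇒ iebbbbbbbbx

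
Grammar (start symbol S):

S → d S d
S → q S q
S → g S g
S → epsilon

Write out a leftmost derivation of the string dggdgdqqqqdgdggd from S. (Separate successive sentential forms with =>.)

S => dSd   [S → d S d]
dSd => dgSgd   [S → g S g]
dgSgd => dggSggd   [S → g S g]
dggSggd => dggdSdggd   [S → d S d]
dggdSdggd => dggdgSgdggd   [S → g S g]
dggdgSgdggd => dggdgdSdgdggd   [S → d S d]
dggdgdSdgdggd => dggdgdqSqdgdggd   [S → q S q]
dggdgdqSqdgdggd => dggdgdqqSqqdgdggd   [S → q S q]
dggdgdqqSqqdgdggd => dggdgdqqqqdgdggd   [S → epsilon]

S=>dSd=>dgSgd=>dggSggd=>dggdSdggd=>dggdgSgdggd=>dggdgdSdgdggd=>dggdgdqSqdgdggd=>dggdgdqqSqqdgdggd=>dggdgdqqqqdgdggd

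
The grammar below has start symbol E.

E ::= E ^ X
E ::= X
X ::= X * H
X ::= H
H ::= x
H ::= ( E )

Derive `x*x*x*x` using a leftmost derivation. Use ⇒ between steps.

E ⇒ X ⇒ X*H ⇒ X*H*H ⇒ X*H*H*H ⇒ H*H*H*H ⇒ x*H*H*H ⇒ x*x*H*H ⇒ x*x*x*H ⇒ x*x*x*x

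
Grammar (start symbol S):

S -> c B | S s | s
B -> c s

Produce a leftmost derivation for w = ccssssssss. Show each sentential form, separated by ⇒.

S ⇒ Ss ⇒ Sss ⇒ Ssss ⇒ Sssss ⇒ Ssssss ⇒ Sssssss ⇒ Ssssssss ⇒ cBsssssss ⇒ ccssssssss

S ⇒ Ss   [S -> S s]
Ss ⇒ Sss   [S -> S s]
Sss ⇒ Ssss   [S -> S s]
Ssss ⇒ Sssss   [S -> S s]
Sssss ⇒ Ssssss   [S -> S s]
Ssssss ⇒ Sssssss   [S -> S s]
Sssssss ⇒ Ssssssss   [S -> S s]
Ssssssss ⇒ cBsssssss   [S -> c B]
cBsssssss ⇒ ccssssssss   [B -> c s]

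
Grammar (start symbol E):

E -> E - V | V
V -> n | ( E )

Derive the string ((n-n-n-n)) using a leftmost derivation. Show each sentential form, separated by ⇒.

E ⇒ V ⇒ (E) ⇒ (V) ⇒ ((E)) ⇒ ((E-V)) ⇒ ((E-V-V)) ⇒ ((E-V-V-V)) ⇒ ((V-V-V-V)) ⇒ ((n-V-V-V)) ⇒ ((n-n-V-V)) ⇒ ((n-n-n-V)) ⇒ ((n-n-n-n))

E ⇒ V   [E -> V]
V ⇒ (E)   [V -> ( E )]
(E) ⇒ (V)   [E -> V]
(V) ⇒ ((E))   [V -> ( E )]
((E)) ⇒ ((E-V))   [E -> E - V]
((E-V)) ⇒ ((E-V-V))   [E -> E - V]
((E-V-V)) ⇒ ((E-V-V-V))   [E -> E - V]
((E-V-V-V)) ⇒ ((V-V-V-V))   [E -> V]
((V-V-V-V)) ⇒ ((n-V-V-V))   [V -> n]
((n-V-V-V)) ⇒ ((n-n-V-V))   [V -> n]
((n-n-V-V)) ⇒ ((n-n-n-V))   [V -> n]
((n-n-n-V)) ⇒ ((n-n-n-n))   [V -> n]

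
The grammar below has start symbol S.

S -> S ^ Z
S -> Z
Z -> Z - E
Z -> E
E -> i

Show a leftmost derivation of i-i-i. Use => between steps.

S => Z   [S -> Z]
Z => Z-E   [Z -> Z - E]
Z-E => Z-E-E   [Z -> Z - E]
Z-E-E => E-E-E   [Z -> E]
E-E-E => i-E-E   [E -> i]
i-E-E => i-i-E   [E -> i]
i-i-E => i-i-i   [E -> i]

S => Z => Z-E => Z-E-E => E-E-E => i-E-E => i-i-E => i-i-i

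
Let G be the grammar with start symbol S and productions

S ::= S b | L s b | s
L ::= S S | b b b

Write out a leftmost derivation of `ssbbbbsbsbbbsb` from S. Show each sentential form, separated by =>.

S => Lsb   [S ::= L s b]
Lsb => SSsb   [L ::= S S]
SSsb => sSsb   [S ::= s]
sSsb => sSbsb   [S ::= S b]
sSbsb => sSbbsb   [S ::= S b]
sSbbsb => sLsbbbsb   [S ::= L s b]
sLsbbbsb => sSSsbbbsb   [L ::= S S]
sSSsbbbsb => sSbSsbbbsb   [S ::= S b]
sSbSsbbbsb => ssbSsbbbsb   [S ::= s]
ssbSsbbbsb => ssbLsbsbbbsb   [S ::= L s b]
ssbLsbsbbbsb => ssbbbbsbsbbbsb   [L ::= b b b]

S=>Lsb=>SSsb=>sSsb=>sSbsb=>sSbbsb=>sLsbbbsb=>sSSsbbbsb=>sSbSsbbbsb=>ssbSsbbbsb=>ssbLsbsbbbsb=>ssbbbbsbsbbbsb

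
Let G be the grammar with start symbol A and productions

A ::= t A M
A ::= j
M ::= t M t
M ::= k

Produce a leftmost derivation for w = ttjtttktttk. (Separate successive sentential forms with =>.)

A => tAM => ttAMM => ttjMM => ttjtMtM => ttjttMttM => ttjtttMtttM => ttjtttktttM => ttjtttktttk

A => tAM   [A ::= t A M]
tAM => ttAMM   [A ::= t A M]
ttAMM => ttjMM   [A ::= j]
ttjMM => ttjtMtM   [M ::= t M t]
ttjtMtM => ttjttMttM   [M ::= t M t]
ttjttMttM => ttjtttMtttM   [M ::= t M t]
ttjtttMtttM => ttjtttktttM   [M ::= k]
ttjtttktttM => ttjtttktttk   [M ::= k]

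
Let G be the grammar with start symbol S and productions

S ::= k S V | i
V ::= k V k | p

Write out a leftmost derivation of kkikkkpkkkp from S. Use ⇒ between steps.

S ⇒ kSV   [S ::= k S V]
kSV ⇒ kkSVV   [S ::= k S V]
kkSVV ⇒ kkiVV   [S ::= i]
kkiVV ⇒ kkikVkV   [V ::= k V k]
kkikVkV ⇒ kkikkVkkV   [V ::= k V k]
kkikkVkkV ⇒ kkikkkVkkkV   [V ::= k V k]
kkikkkVkkkV ⇒ kkikkkpkkkV   [V ::= p]
kkikkkpkkkV ⇒ kkikkkpkkkp   [V ::= p]

S ⇒ kSV ⇒ kkSVV ⇒ kkiVV ⇒ kkikVkV ⇒ kkikkVkkV ⇒ kkikkkVkkkV ⇒ kkikkkpkkkV ⇒ kkikkkpkkkp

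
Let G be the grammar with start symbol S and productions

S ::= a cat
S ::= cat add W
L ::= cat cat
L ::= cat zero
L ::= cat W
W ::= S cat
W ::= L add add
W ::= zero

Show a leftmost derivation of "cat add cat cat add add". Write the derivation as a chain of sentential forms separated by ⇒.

S ⇒ cat add W ⇒ cat add L add add ⇒ cat add cat cat add add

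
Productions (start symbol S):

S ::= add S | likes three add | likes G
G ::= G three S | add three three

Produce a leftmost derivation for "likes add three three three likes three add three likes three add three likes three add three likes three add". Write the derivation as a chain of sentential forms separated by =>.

S => likes G => likes G three S => likes G three S three S => likes G three S three S three S => likes G three S three S three S three S => likes add three three three S three S three S three S => likes add three three three likes three add three S three S three S => likes add three three three likes three add three likes three add three S three S => likes add three three three likes three add three likes three add three likes three add three S => likes add three three three likes three add three likes three add three likes three add three likes three add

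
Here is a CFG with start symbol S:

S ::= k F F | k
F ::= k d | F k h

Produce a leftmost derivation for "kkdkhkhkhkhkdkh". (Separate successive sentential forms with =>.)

S => kFF   [S ::= k F F]
kFF => kFkhF   [F ::= F k h]
kFkhF => kFkhkhF   [F ::= F k h]
kFkhkhF => kFkhkhkhF   [F ::= F k h]
kFkhkhkhF => kFkhkhkhkhF   [F ::= F k h]
kFkhkhkhkhF => kkdkhkhkhkhF   [F ::= k d]
kkdkhkhkhkhF => kkdkhkhkhkhFkh   [F ::= F k h]
kkdkhkhkhkhFkh => kkdkhkhkhkhkdkh   [F ::= k d]

S => kFF => kFkhF => kFkhkhF => kFkhkhkhF => kFkhkhkhkhF => kkdkhkhkhkhF => kkdkhkhkhkhFkh => kkdkhkhkhkhkdkh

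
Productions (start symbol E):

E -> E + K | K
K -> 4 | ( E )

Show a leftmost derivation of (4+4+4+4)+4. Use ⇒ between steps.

E ⇒ E+K   [E -> E + K]
E+K ⇒ K+K   [E -> K]
K+K ⇒ (E)+K   [K -> ( E )]
(E)+K ⇒ (E+K)+K   [E -> E + K]
(E+K)+K ⇒ (E+K+K)+K   [E -> E + K]
(E+K+K)+K ⇒ (E+K+K+K)+K   [E -> E + K]
(E+K+K+K)+K ⇒ (K+K+K+K)+K   [E -> K]
(K+K+K+K)+K ⇒ (4+K+K+K)+K   [K -> 4]
(4+K+K+K)+K ⇒ (4+4+K+K)+K   [K -> 4]
(4+4+K+K)+K ⇒ (4+4+4+K)+K   [K -> 4]
(4+4+4+K)+K ⇒ (4+4+4+4)+K   [K -> 4]
(4+4+4+4)+K ⇒ (4+4+4+4)+4   [K -> 4]

E⇒E+K⇒K+K⇒(E)+K⇒(E+K)+K⇒(E+K+K)+K⇒(E+K+K+K)+K⇒(K+K+K+K)+K⇒(4+K+K+K)+K⇒(4+4+K+K)+K⇒(4+4+4+K)+K⇒(4+4+4+4)+K⇒(4+4+4+4)+4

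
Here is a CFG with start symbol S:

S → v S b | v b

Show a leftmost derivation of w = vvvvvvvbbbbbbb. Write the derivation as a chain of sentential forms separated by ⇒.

S ⇒ vSb   [S → v S b]
vSb ⇒ vvSbb   [S → v S b]
vvSbb ⇒ vvvSbbb   [S → v S b]
vvvSbbb ⇒ vvvvSbbbb   [S → v S b]
vvvvSbbbb ⇒ vvvvvSbbbbb   [S → v S b]
vvvvvSbbbbb ⇒ vvvvvvSbbbbbb   [S → v S b]
vvvvvvSbbbbbb ⇒ vvvvvvvbbbbbbb   [S → v b]

S ⇒ vSb ⇒ vvSbb ⇒ vvvSbbb ⇒ vvvvSbbbb ⇒ vvvvvSbbbbb ⇒ vvvvvvSbbbbbb ⇒ vvvvvvvbbbbbbb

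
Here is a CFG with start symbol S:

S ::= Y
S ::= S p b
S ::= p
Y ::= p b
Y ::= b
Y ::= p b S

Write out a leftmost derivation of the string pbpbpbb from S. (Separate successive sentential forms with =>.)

S => Y => pbS => pbY => pbpbS => pbpbY => pbpbpbS => pbpbpbY => pbpbpbb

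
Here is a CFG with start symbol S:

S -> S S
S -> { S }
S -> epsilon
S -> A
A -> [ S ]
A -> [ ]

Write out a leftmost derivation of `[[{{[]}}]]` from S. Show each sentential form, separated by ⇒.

S ⇒ A ⇒ [S] ⇒ [SS] ⇒ [SSS] ⇒ [ASS] ⇒ [[S]SS] ⇒ [[SS]SS] ⇒ [[{S}S]SS] ⇒ [[{{S}}S]SS] ⇒ [[{{A}}S]SS] ⇒ [[{{[]}}S]SS] ⇒ [[{{[]}}]SS] ⇒ [[{{[]}}]S] ⇒ [[{{[]}}]]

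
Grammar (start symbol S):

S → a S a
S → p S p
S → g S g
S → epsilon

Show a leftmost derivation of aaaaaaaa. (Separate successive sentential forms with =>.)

S => aSa => aaSaa => aaaSaaa => aaaaSaaaa => aaaaaaaa

S => aSa   [S → a S a]
aSa => aaSaa   [S → a S a]
aaSaa => aaaSaaa   [S → a S a]
aaaSaaa => aaaaSaaaa   [S → a S a]
aaaaSaaaa => aaaaaaaa   [S → epsilon]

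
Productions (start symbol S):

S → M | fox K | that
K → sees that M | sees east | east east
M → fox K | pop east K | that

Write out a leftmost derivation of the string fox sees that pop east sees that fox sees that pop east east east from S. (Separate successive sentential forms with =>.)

S => M => fox K => fox sees that M => fox sees that pop east K => fox sees that pop east sees that M => fox sees that pop east sees that fox K => fox sees that pop east sees that fox sees that M => fox sees that pop east sees that fox sees that pop east K => fox sees that pop east sees that fox sees that pop east east east

S => M   [S → M]
M => fox K   [M → fox K]
fox K => fox sees that M   [K → sees that M]
fox sees that M => fox sees that pop east K   [M → pop east K]
fox sees that pop east K => fox sees that pop east sees that M   [K → sees that M]
fox sees that pop east sees that M => fox sees that pop east sees that fox K   [M → fox K]
fox sees that pop east sees that fox K => fox sees that pop east sees that fox sees that M   [K → sees that M]
fox sees that pop east sees that fox sees that M => fox sees that pop east sees that fox sees that pop east K   [M → pop east K]
fox sees that pop east sees that fox sees that pop east K => fox sees that pop east sees that fox sees that pop east east east   [K → east east]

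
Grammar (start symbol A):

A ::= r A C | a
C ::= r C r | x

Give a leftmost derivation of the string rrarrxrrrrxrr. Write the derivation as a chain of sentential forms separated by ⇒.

A ⇒ rAC   [A ::= r A C]
rAC ⇒ rrACC   [A ::= r A C]
rrACC ⇒ rraCC   [A ::= a]
rraCC ⇒ rrarCrC   [C ::= r C r]
rrarCrC ⇒ rrarrCrrC   [C ::= r C r]
rrarrCrrC ⇒ rrarrxrrC   [C ::= x]
rrarrxrrC ⇒ rrarrxrrrCr   [C ::= r C r]
rrarrxrrrCr ⇒ rrarrxrrrrCrr   [C ::= r C r]
rrarrxrrrrCrr ⇒ rrarrxrrrrxrr   [C ::= x]

A⇒rAC⇒rrACC⇒rraCC⇒rrarCrC⇒rrarrCrrC⇒rrarrxrrC⇒rrarrxrrrCr⇒rrarrxrrrrCrr⇒rrarrxrrrrxrr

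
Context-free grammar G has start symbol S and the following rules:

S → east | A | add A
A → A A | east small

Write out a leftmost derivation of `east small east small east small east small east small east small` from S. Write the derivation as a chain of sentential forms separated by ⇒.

S ⇒ A ⇒ A A ⇒ east small A ⇒ east small A A ⇒ east small A A A ⇒ east small A A A A ⇒ east small A A A A A ⇒ east small east small A A A A ⇒ east small east small east small A A A ⇒ east small east small east small east small A A ⇒ east small east small east small east small east small A ⇒ east small east small east small east small east small east small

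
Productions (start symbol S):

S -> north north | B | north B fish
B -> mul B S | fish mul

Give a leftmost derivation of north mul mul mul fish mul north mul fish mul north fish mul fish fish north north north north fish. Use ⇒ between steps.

S ⇒ north B fish   [S -> north B fish]
north B fish ⇒ north mul B S fish   [B -> mul B S]
north mul B S fish ⇒ north mul mul B S S fish   [B -> mul B S]
north mul mul B S S fish ⇒ north mul mul mul B S S S fish   [B -> mul B S]
north mul mul mul B S S S fish ⇒ north mul mul mul fish mul S S S fish   [B -> fish mul]
north mul mul mul fish mul S S S fish ⇒ north mul mul mul fish mul north B fish S S fish   [S -> north B fish]
north mul mul mul fish mul north B fish S S fish ⇒ north mul mul mul fish mul north mul B S fish S S fish   [B -> mul B S]
north mul mul mul fish mul north mul B S fish S S fish ⇒ north mul mul mul fish mul north mul fish mul S fish S S fish   [B -> fish mul]
north mul mul mul fish mul north mul fish mul S fish S S fish ⇒ north mul mul mul fish mul north mul fish mul north B fish fish S S fish   [S -> north B fish]
north mul mul mul fish mul north mul fish mul north B fish fish S S fish ⇒ north mul mul mul fish mul north mul fish mul north fish mul fish fish S S fish   [B -> fish mul]
north mul mul mul fish mul north mul fish mul north fish mul fish fish S S fish ⇒ north mul mul mul fish mul north mul fish mul north fish mul fish fish north north S fish   [S -> north north]
north mul mul mul fish mul north mul fish mul north fish mul fish fish north north S fish ⇒ north mul mul mul fish mul north mul fish mul north fish mul fish fish north north north north fish   [S -> north north]

S ⇒ north B fish ⇒ north mul B S fish ⇒ north mul mul B S S fish ⇒ north mul mul mul B S S S fish ⇒ north mul mul mul fish mul S S S fish ⇒ north mul mul mul fish mul north B fish S S fish ⇒ north mul mul mul fish mul north mul B S fish S S fish ⇒ north mul mul mul fish mul north mul fish mul S fish S S fish ⇒ north mul mul mul fish mul north mul fish mul north B fish fish S S fish ⇒ north mul mul mul fish mul north mul fish mul north fish mul fish fish S S fish ⇒ north mul mul mul fish mul north mul fish mul north fish mul fish fish north north S fish ⇒ north mul mul mul fish mul north mul fish mul north fish mul fish fish north north north north fish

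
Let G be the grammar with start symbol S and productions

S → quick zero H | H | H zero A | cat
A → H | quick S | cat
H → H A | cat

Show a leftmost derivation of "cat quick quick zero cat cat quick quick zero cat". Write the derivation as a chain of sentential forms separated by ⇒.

S ⇒ H   [S → H]
H ⇒ H A   [H → H A]
H A ⇒ cat A   [H → cat]
cat A ⇒ cat quick S   [A → quick S]
cat quick S ⇒ cat quick quick zero H   [S → quick zero H]
cat quick quick zero H ⇒ cat quick quick zero H A   [H → H A]
cat quick quick zero H A ⇒ cat quick quick zero H A A   [H → H A]
cat quick quick zero H A A ⇒ cat quick quick zero cat A A   [H → cat]
cat quick quick zero cat A A ⇒ cat quick quick zero cat cat A   [A → cat]
cat quick quick zero cat cat A ⇒ cat quick quick zero cat cat quick S   [A → quick S]
cat quick quick zero cat cat quick S ⇒ cat quick quick zero cat cat quick quick zero H   [S → quick zero H]
cat quick quick zero cat cat quick quick zero H ⇒ cat quick quick zero cat cat quick quick zero cat   [H → cat]

S ⇒ H ⇒ H A ⇒ cat A ⇒ cat quick S ⇒ cat quick quick zero H ⇒ cat quick quick zero H A ⇒ cat quick quick zero H A A ⇒ cat quick quick zero cat A A ⇒ cat quick quick zero cat cat A ⇒ cat quick quick zero cat cat quick S ⇒ cat quick quick zero cat cat quick quick zero H ⇒ cat quick quick zero cat cat quick quick zero cat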